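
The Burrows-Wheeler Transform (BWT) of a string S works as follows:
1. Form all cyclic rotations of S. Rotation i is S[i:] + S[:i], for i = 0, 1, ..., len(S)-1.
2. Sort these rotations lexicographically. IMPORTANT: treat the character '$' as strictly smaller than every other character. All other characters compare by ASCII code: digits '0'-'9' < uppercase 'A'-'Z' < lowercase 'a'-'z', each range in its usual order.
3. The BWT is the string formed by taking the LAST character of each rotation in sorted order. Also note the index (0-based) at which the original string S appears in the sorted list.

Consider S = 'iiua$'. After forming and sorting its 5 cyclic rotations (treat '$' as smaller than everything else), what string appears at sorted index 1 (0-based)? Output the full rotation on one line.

Answer: a$iiu

Derivation:
All 5 rotations (rotation i = S[i:]+S[:i]):
  rot[0] = iiua$
  rot[1] = iua$i
  rot[2] = ua$ii
  rot[3] = a$iiu
  rot[4] = $iiua
Sorted (with $ < everything):
  sorted[0] = $iiua
  sorted[1] = a$iiu
  sorted[2] = iiua$
  sorted[3] = iua$i
  sorted[4] = ua$ii
sorted[1] = a$iiu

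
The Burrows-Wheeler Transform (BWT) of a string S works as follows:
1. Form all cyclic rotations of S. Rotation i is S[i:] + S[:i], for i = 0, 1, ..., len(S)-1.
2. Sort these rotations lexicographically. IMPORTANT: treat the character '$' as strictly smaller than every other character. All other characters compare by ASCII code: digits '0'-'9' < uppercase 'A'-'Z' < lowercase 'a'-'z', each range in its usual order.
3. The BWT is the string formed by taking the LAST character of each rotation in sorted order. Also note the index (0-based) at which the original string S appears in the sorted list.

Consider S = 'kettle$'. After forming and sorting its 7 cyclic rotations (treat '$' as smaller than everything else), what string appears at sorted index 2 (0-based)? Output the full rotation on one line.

Answer: ettle$k

Derivation:
All 7 rotations (rotation i = S[i:]+S[:i]):
  rot[0] = kettle$
  rot[1] = ettle$k
  rot[2] = ttle$ke
  rot[3] = tle$ket
  rot[4] = le$kett
  rot[5] = e$kettl
  rot[6] = $kettle
Sorted (with $ < everything):
  sorted[0] = $kettle
  sorted[1] = e$kettl
  sorted[2] = ettle$k
  sorted[3] = kettle$
  sorted[4] = le$kett
  sorted[5] = tle$ket
  sorted[6] = ttle$ke
sorted[2] = ettle$k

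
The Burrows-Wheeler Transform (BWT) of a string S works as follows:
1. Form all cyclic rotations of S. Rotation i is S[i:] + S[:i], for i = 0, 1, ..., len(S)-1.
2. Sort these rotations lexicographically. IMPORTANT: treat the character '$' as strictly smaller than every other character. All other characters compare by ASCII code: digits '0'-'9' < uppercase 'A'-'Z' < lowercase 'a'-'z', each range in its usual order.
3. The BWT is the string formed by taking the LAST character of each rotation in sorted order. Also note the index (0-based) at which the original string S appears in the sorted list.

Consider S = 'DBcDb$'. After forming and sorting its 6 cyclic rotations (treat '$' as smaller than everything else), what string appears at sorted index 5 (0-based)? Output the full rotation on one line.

All 6 rotations (rotation i = S[i:]+S[:i]):
  rot[0] = DBcDb$
  rot[1] = BcDb$D
  rot[2] = cDb$DB
  rot[3] = Db$DBc
  rot[4] = b$DBcD
  rot[5] = $DBcDb
Sorted (with $ < everything):
  sorted[0] = $DBcDb
  sorted[1] = BcDb$D
  sorted[2] = DBcDb$
  sorted[3] = Db$DBc
  sorted[4] = b$DBcD
  sorted[5] = cDb$DB
sorted[5] = cDb$DB

Answer: cDb$DB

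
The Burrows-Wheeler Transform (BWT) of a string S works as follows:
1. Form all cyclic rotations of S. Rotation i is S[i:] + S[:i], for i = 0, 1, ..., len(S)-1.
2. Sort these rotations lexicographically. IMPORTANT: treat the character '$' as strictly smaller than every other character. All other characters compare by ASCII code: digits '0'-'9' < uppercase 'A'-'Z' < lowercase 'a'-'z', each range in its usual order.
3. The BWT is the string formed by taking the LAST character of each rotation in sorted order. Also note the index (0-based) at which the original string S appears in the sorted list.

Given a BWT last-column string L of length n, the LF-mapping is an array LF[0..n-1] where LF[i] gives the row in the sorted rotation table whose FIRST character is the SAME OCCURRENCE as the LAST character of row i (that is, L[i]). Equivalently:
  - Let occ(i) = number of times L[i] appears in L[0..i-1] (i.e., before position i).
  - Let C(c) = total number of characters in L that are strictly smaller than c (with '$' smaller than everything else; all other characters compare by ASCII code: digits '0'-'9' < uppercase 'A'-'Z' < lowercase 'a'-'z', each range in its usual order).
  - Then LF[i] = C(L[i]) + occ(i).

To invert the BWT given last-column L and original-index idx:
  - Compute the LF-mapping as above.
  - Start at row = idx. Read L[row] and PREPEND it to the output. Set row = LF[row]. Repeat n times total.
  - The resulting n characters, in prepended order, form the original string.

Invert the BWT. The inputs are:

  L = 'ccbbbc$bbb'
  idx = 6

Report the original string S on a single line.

Answer: bcbcbbbbc$

Derivation:
LF mapping: 7 8 1 2 3 9 0 4 5 6
Walk LF starting at row 6, prepending L[row]:
  step 1: row=6, L[6]='$', prepend. Next row=LF[6]=0
  step 2: row=0, L[0]='c', prepend. Next row=LF[0]=7
  step 3: row=7, L[7]='b', prepend. Next row=LF[7]=4
  step 4: row=4, L[4]='b', prepend. Next row=LF[4]=3
  step 5: row=3, L[3]='b', prepend. Next row=LF[3]=2
  step 6: row=2, L[2]='b', prepend. Next row=LF[2]=1
  step 7: row=1, L[1]='c', prepend. Next row=LF[1]=8
  step 8: row=8, L[8]='b', prepend. Next row=LF[8]=5
  step 9: row=5, L[5]='c', prepend. Next row=LF[5]=9
  step 10: row=9, L[9]='b', prepend. Next row=LF[9]=6
Reversed output: bcbcbbbbc$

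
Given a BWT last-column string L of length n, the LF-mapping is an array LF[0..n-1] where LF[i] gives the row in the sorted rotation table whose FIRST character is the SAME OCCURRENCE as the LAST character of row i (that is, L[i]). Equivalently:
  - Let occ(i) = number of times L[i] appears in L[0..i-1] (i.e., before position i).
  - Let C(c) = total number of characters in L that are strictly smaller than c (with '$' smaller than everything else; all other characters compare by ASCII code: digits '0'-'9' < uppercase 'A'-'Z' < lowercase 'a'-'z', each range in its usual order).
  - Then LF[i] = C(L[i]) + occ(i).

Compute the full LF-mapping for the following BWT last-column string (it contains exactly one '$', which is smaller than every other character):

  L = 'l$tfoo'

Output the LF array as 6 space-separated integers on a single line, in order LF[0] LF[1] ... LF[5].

Char counts: '$':1, 'f':1, 'l':1, 'o':2, 't':1
C (first-col start): C('$')=0, C('f')=1, C('l')=2, C('o')=3, C('t')=5
L[0]='l': occ=0, LF[0]=C('l')+0=2+0=2
L[1]='$': occ=0, LF[1]=C('$')+0=0+0=0
L[2]='t': occ=0, LF[2]=C('t')+0=5+0=5
L[3]='f': occ=0, LF[3]=C('f')+0=1+0=1
L[4]='o': occ=0, LF[4]=C('o')+0=3+0=3
L[5]='o': occ=1, LF[5]=C('o')+1=3+1=4

Answer: 2 0 5 1 3 4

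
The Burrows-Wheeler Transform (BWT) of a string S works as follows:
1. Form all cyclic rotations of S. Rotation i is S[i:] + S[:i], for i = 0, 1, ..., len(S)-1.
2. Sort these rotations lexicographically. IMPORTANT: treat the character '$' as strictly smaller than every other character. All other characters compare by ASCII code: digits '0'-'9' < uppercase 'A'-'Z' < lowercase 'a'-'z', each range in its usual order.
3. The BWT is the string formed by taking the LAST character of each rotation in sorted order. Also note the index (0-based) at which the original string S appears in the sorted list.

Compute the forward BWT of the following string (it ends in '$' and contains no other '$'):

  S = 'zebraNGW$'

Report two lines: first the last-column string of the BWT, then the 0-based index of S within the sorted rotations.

All 9 rotations (rotation i = S[i:]+S[:i]):
  rot[0] = zebraNGW$
  rot[1] = ebraNGW$z
  rot[2] = braNGW$ze
  rot[3] = raNGW$zeb
  rot[4] = aNGW$zebr
  rot[5] = NGW$zebra
  rot[6] = GW$zebraN
  rot[7] = W$zebraNG
  rot[8] = $zebraNGW
Sorted (with $ < everything):
  sorted[0] = $zebraNGW  (last char: 'W')
  sorted[1] = GW$zebraN  (last char: 'N')
  sorted[2] = NGW$zebra  (last char: 'a')
  sorted[3] = W$zebraNG  (last char: 'G')
  sorted[4] = aNGW$zebr  (last char: 'r')
  sorted[5] = braNGW$ze  (last char: 'e')
  sorted[6] = ebraNGW$z  (last char: 'z')
  sorted[7] = raNGW$zeb  (last char: 'b')
  sorted[8] = zebraNGW$  (last char: '$')
Last column: WNaGrezb$
Original string S is at sorted index 8

Answer: WNaGrezb$
8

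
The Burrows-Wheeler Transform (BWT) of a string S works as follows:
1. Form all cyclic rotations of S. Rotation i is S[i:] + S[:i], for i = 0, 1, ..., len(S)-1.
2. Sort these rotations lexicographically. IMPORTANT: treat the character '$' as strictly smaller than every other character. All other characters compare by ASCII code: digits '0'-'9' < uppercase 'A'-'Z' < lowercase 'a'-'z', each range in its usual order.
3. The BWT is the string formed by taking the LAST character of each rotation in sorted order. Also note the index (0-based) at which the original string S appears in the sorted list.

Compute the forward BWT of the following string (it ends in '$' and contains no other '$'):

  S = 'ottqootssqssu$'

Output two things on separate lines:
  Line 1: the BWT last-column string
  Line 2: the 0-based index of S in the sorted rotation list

All 14 rotations (rotation i = S[i:]+S[:i]):
  rot[0] = ottqootssqssu$
  rot[1] = ttqootssqssu$o
  rot[2] = tqootssqssu$ot
  rot[3] = qootssqssu$ott
  rot[4] = ootssqssu$ottq
  rot[5] = otssqssu$ottqo
  rot[6] = tssqssu$ottqoo
  rot[7] = ssqssu$ottqoot
  rot[8] = sqssu$ottqoots
  rot[9] = qssu$ottqootss
  rot[10] = ssu$ottqootssq
  rot[11] = su$ottqootssqs
  rot[12] = u$ottqootssqss
  rot[13] = $ottqootssqssu
Sorted (with $ < everything):
  sorted[0] = $ottqootssqssu  (last char: 'u')
  sorted[1] = ootssqssu$ottq  (last char: 'q')
  sorted[2] = otssqssu$ottqo  (last char: 'o')
  sorted[3] = ottqootssqssu$  (last char: '$')
  sorted[4] = qootssqssu$ott  (last char: 't')
  sorted[5] = qssu$ottqootss  (last char: 's')
  sorted[6] = sqssu$ottqoots  (last char: 's')
  sorted[7] = ssqssu$ottqoot  (last char: 't')
  sorted[8] = ssu$ottqootssq  (last char: 'q')
  sorted[9] = su$ottqootssqs  (last char: 's')
  sorted[10] = tqootssqssu$ot  (last char: 't')
  sorted[11] = tssqssu$ottqoo  (last char: 'o')
  sorted[12] = ttqootssqssu$o  (last char: 'o')
  sorted[13] = u$ottqootssqss  (last char: 's')
Last column: uqo$tsstqstoos
Original string S is at sorted index 3

Answer: uqo$tsstqstoos
3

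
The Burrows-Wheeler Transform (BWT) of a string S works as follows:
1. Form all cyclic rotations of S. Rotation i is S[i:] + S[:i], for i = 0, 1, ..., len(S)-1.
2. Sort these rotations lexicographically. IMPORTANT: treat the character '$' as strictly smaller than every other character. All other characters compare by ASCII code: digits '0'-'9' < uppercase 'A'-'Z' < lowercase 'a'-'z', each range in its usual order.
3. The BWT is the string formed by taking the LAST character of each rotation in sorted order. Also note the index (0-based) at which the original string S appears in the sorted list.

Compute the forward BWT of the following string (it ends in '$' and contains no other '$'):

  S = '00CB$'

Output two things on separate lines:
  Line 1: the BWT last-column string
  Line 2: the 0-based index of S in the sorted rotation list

Answer: B$0C0
1

Derivation:
All 5 rotations (rotation i = S[i:]+S[:i]):
  rot[0] = 00CB$
  rot[1] = 0CB$0
  rot[2] = CB$00
  rot[3] = B$00C
  rot[4] = $00CB
Sorted (with $ < everything):
  sorted[0] = $00CB  (last char: 'B')
  sorted[1] = 00CB$  (last char: '$')
  sorted[2] = 0CB$0  (last char: '0')
  sorted[3] = B$00C  (last char: 'C')
  sorted[4] = CB$00  (last char: '0')
Last column: B$0C0
Original string S is at sorted index 1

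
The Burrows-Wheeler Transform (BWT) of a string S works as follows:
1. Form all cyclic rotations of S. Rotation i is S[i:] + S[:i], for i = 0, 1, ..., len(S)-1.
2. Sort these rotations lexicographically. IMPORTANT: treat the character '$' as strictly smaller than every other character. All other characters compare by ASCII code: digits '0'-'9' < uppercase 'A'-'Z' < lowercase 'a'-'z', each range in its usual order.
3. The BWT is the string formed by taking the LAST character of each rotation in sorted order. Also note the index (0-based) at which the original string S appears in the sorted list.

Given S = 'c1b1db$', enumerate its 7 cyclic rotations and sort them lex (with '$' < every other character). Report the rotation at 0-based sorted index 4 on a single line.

Answer: b1db$c1

Derivation:
All 7 rotations (rotation i = S[i:]+S[:i]):
  rot[0] = c1b1db$
  rot[1] = 1b1db$c
  rot[2] = b1db$c1
  rot[3] = 1db$c1b
  rot[4] = db$c1b1
  rot[5] = b$c1b1d
  rot[6] = $c1b1db
Sorted (with $ < everything):
  sorted[0] = $c1b1db
  sorted[1] = 1b1db$c
  sorted[2] = 1db$c1b
  sorted[3] = b$c1b1d
  sorted[4] = b1db$c1
  sorted[5] = c1b1db$
  sorted[6] = db$c1b1
sorted[4] = b1db$c1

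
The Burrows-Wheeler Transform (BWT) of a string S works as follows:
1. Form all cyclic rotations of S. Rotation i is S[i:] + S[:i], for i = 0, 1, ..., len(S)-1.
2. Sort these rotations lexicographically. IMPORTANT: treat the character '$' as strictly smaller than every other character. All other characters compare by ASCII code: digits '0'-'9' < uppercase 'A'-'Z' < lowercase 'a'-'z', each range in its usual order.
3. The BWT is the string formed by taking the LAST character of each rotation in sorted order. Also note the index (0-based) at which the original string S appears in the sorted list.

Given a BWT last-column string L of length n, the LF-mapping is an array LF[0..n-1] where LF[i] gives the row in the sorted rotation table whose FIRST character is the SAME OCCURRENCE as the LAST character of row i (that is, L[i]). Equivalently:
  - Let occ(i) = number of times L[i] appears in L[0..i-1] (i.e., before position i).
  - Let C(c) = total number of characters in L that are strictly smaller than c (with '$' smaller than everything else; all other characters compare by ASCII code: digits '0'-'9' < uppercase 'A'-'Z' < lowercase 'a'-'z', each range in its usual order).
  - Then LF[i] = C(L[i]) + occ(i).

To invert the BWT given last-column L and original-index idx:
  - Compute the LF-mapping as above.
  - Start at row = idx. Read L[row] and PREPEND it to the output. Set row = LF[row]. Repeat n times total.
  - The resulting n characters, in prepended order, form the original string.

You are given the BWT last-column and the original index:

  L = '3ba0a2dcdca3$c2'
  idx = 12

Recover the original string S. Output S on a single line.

LF mapping: 4 9 6 1 7 2 13 10 14 11 8 5 0 12 3
Walk LF starting at row 12, prepending L[row]:
  step 1: row=12, L[12]='$', prepend. Next row=LF[12]=0
  step 2: row=0, L[0]='3', prepend. Next row=LF[0]=4
  step 3: row=4, L[4]='a', prepend. Next row=LF[4]=7
  step 4: row=7, L[7]='c', prepend. Next row=LF[7]=10
  step 5: row=10, L[10]='a', prepend. Next row=LF[10]=8
  step 6: row=8, L[8]='d', prepend. Next row=LF[8]=14
  step 7: row=14, L[14]='2', prepend. Next row=LF[14]=3
  step 8: row=3, L[3]='0', prepend. Next row=LF[3]=1
  step 9: row=1, L[1]='b', prepend. Next row=LF[1]=9
  step 10: row=9, L[9]='c', prepend. Next row=LF[9]=11
  step 11: row=11, L[11]='3', prepend. Next row=LF[11]=5
  step 12: row=5, L[5]='2', prepend. Next row=LF[5]=2
  step 13: row=2, L[2]='a', prepend. Next row=LF[2]=6
  step 14: row=6, L[6]='d', prepend. Next row=LF[6]=13
  step 15: row=13, L[13]='c', prepend. Next row=LF[13]=12
Reversed output: cda23cb02daca3$

Answer: cda23cb02daca3$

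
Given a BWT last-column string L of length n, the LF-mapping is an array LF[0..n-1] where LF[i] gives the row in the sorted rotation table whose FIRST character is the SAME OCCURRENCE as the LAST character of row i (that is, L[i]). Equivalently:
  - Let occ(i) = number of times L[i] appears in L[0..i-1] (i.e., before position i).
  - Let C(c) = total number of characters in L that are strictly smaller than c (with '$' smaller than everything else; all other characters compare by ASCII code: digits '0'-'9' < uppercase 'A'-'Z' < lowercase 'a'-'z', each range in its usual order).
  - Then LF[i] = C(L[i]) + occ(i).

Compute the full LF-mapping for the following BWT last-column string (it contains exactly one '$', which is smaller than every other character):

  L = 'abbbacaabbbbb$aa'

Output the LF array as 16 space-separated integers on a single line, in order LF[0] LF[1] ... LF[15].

Char counts: '$':1, 'a':6, 'b':8, 'c':1
C (first-col start): C('$')=0, C('a')=1, C('b')=7, C('c')=15
L[0]='a': occ=0, LF[0]=C('a')+0=1+0=1
L[1]='b': occ=0, LF[1]=C('b')+0=7+0=7
L[2]='b': occ=1, LF[2]=C('b')+1=7+1=8
L[3]='b': occ=2, LF[3]=C('b')+2=7+2=9
L[4]='a': occ=1, LF[4]=C('a')+1=1+1=2
L[5]='c': occ=0, LF[5]=C('c')+0=15+0=15
L[6]='a': occ=2, LF[6]=C('a')+2=1+2=3
L[7]='a': occ=3, LF[7]=C('a')+3=1+3=4
L[8]='b': occ=3, LF[8]=C('b')+3=7+3=10
L[9]='b': occ=4, LF[9]=C('b')+4=7+4=11
L[10]='b': occ=5, LF[10]=C('b')+5=7+5=12
L[11]='b': occ=6, LF[11]=C('b')+6=7+6=13
L[12]='b': occ=7, LF[12]=C('b')+7=7+7=14
L[13]='$': occ=0, LF[13]=C('$')+0=0+0=0
L[14]='a': occ=4, LF[14]=C('a')+4=1+4=5
L[15]='a': occ=5, LF[15]=C('a')+5=1+5=6

Answer: 1 7 8 9 2 15 3 4 10 11 12 13 14 0 5 6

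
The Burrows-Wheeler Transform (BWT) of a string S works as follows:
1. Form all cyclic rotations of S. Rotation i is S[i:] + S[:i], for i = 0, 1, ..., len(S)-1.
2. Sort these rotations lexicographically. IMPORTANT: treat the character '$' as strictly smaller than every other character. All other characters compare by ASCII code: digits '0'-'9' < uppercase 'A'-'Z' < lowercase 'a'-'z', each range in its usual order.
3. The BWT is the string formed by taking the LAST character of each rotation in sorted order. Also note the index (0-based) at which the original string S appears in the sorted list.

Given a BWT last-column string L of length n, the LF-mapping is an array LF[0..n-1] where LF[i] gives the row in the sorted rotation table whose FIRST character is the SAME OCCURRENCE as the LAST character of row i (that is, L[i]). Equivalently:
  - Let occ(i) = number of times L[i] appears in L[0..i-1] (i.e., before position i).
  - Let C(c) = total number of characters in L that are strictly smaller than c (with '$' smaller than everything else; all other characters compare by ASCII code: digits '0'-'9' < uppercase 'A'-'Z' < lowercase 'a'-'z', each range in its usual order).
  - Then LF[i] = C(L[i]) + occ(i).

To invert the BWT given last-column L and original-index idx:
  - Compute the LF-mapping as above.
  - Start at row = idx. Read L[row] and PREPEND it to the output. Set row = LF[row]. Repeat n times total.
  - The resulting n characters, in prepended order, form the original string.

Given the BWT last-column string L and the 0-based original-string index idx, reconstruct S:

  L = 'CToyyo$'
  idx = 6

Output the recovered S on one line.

Answer: yoyoTC$

Derivation:
LF mapping: 1 2 3 5 6 4 0
Walk LF starting at row 6, prepending L[row]:
  step 1: row=6, L[6]='$', prepend. Next row=LF[6]=0
  step 2: row=0, L[0]='C', prepend. Next row=LF[0]=1
  step 3: row=1, L[1]='T', prepend. Next row=LF[1]=2
  step 4: row=2, L[2]='o', prepend. Next row=LF[2]=3
  step 5: row=3, L[3]='y', prepend. Next row=LF[3]=5
  step 6: row=5, L[5]='o', prepend. Next row=LF[5]=4
  step 7: row=4, L[4]='y', prepend. Next row=LF[4]=6
Reversed output: yoyoTC$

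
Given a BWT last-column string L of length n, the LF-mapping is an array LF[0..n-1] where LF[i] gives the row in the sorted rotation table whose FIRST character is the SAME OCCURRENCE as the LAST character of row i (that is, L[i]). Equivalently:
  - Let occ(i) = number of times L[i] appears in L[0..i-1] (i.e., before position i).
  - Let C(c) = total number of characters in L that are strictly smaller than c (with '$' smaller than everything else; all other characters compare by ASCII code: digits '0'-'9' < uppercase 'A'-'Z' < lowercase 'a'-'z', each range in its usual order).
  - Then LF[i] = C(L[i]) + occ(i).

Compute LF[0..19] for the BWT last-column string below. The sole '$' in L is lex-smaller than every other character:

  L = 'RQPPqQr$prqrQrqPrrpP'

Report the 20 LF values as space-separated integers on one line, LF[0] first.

Char counts: '$':1, 'P':4, 'Q':3, 'R':1, 'p':2, 'q':3, 'r':6
C (first-col start): C('$')=0, C('P')=1, C('Q')=5, C('R')=8, C('p')=9, C('q')=11, C('r')=14
L[0]='R': occ=0, LF[0]=C('R')+0=8+0=8
L[1]='Q': occ=0, LF[1]=C('Q')+0=5+0=5
L[2]='P': occ=0, LF[2]=C('P')+0=1+0=1
L[3]='P': occ=1, LF[3]=C('P')+1=1+1=2
L[4]='q': occ=0, LF[4]=C('q')+0=11+0=11
L[5]='Q': occ=1, LF[5]=C('Q')+1=5+1=6
L[6]='r': occ=0, LF[6]=C('r')+0=14+0=14
L[7]='$': occ=0, LF[7]=C('$')+0=0+0=0
L[8]='p': occ=0, LF[8]=C('p')+0=9+0=9
L[9]='r': occ=1, LF[9]=C('r')+1=14+1=15
L[10]='q': occ=1, LF[10]=C('q')+1=11+1=12
L[11]='r': occ=2, LF[11]=C('r')+2=14+2=16
L[12]='Q': occ=2, LF[12]=C('Q')+2=5+2=7
L[13]='r': occ=3, LF[13]=C('r')+3=14+3=17
L[14]='q': occ=2, LF[14]=C('q')+2=11+2=13
L[15]='P': occ=2, LF[15]=C('P')+2=1+2=3
L[16]='r': occ=4, LF[16]=C('r')+4=14+4=18
L[17]='r': occ=5, LF[17]=C('r')+5=14+5=19
L[18]='p': occ=1, LF[18]=C('p')+1=9+1=10
L[19]='P': occ=3, LF[19]=C('P')+3=1+3=4

Answer: 8 5 1 2 11 6 14 0 9 15 12 16 7 17 13 3 18 19 10 4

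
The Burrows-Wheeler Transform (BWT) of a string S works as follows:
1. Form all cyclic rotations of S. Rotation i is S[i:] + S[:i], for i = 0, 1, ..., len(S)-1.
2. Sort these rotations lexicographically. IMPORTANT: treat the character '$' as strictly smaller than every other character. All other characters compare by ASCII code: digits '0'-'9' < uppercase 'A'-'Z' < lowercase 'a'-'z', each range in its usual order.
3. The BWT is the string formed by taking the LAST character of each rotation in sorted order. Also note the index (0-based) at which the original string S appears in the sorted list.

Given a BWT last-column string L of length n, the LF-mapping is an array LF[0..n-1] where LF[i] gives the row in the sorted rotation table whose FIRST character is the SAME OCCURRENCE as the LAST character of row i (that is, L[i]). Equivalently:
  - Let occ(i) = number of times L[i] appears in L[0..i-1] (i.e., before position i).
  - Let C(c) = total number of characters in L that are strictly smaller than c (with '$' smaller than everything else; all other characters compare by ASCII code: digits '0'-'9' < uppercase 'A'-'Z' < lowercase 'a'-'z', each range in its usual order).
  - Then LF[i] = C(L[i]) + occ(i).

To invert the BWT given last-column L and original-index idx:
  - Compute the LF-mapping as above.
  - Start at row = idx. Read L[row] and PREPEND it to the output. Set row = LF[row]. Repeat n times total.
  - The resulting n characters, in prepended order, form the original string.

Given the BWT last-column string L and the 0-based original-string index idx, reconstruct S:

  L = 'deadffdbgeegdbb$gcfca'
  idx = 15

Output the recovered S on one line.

LF mapping: 8 12 1 9 15 16 10 3 18 13 14 19 11 4 5 0 20 6 17 7 2
Walk LF starting at row 15, prepending L[row]:
  step 1: row=15, L[15]='$', prepend. Next row=LF[15]=0
  step 2: row=0, L[0]='d', prepend. Next row=LF[0]=8
  step 3: row=8, L[8]='g', prepend. Next row=LF[8]=18
  step 4: row=18, L[18]='f', prepend. Next row=LF[18]=17
  step 5: row=17, L[17]='c', prepend. Next row=LF[17]=6
  step 6: row=6, L[6]='d', prepend. Next row=LF[6]=10
  step 7: row=10, L[10]='e', prepend. Next row=LF[10]=14
  step 8: row=14, L[14]='b', prepend. Next row=LF[14]=5
  step 9: row=5, L[5]='f', prepend. Next row=LF[5]=16
  step 10: row=16, L[16]='g', prepend. Next row=LF[16]=20
  step 11: row=20, L[20]='a', prepend. Next row=LF[20]=2
  step 12: row=2, L[2]='a', prepend. Next row=LF[2]=1
  step 13: row=1, L[1]='e', prepend. Next row=LF[1]=12
  step 14: row=12, L[12]='d', prepend. Next row=LF[12]=11
  step 15: row=11, L[11]='g', prepend. Next row=LF[11]=19
  step 16: row=19, L[19]='c', prepend. Next row=LF[19]=7
  step 17: row=7, L[7]='b', prepend. Next row=LF[7]=3
  step 18: row=3, L[3]='d', prepend. Next row=LF[3]=9
  step 19: row=9, L[9]='e', prepend. Next row=LF[9]=13
  step 20: row=13, L[13]='b', prepend. Next row=LF[13]=4
  step 21: row=4, L[4]='f', prepend. Next row=LF[4]=15
Reversed output: fbedbcgdeaagfbedcfgd$

Answer: fbedbcgdeaagfbedcfgd$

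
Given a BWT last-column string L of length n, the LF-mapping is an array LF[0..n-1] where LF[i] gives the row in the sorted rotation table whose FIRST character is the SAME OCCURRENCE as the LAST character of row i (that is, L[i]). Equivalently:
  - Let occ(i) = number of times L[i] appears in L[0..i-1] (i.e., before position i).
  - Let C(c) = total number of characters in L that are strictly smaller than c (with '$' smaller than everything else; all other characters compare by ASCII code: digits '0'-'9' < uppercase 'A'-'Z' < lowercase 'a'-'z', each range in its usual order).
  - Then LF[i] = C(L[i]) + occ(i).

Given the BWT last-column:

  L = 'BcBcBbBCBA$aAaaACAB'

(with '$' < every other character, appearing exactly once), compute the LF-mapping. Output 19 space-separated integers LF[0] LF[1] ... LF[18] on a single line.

Answer: 5 17 6 18 7 16 8 11 9 1 0 13 2 14 15 3 12 4 10

Derivation:
Char counts: '$':1, 'A':4, 'B':6, 'C':2, 'a':3, 'b':1, 'c':2
C (first-col start): C('$')=0, C('A')=1, C('B')=5, C('C')=11, C('a')=13, C('b')=16, C('c')=17
L[0]='B': occ=0, LF[0]=C('B')+0=5+0=5
L[1]='c': occ=0, LF[1]=C('c')+0=17+0=17
L[2]='B': occ=1, LF[2]=C('B')+1=5+1=6
L[3]='c': occ=1, LF[3]=C('c')+1=17+1=18
L[4]='B': occ=2, LF[4]=C('B')+2=5+2=7
L[5]='b': occ=0, LF[5]=C('b')+0=16+0=16
L[6]='B': occ=3, LF[6]=C('B')+3=5+3=8
L[7]='C': occ=0, LF[7]=C('C')+0=11+0=11
L[8]='B': occ=4, LF[8]=C('B')+4=5+4=9
L[9]='A': occ=0, LF[9]=C('A')+0=1+0=1
L[10]='$': occ=0, LF[10]=C('$')+0=0+0=0
L[11]='a': occ=0, LF[11]=C('a')+0=13+0=13
L[12]='A': occ=1, LF[12]=C('A')+1=1+1=2
L[13]='a': occ=1, LF[13]=C('a')+1=13+1=14
L[14]='a': occ=2, LF[14]=C('a')+2=13+2=15
L[15]='A': occ=2, LF[15]=C('A')+2=1+2=3
L[16]='C': occ=1, LF[16]=C('C')+1=11+1=12
L[17]='A': occ=3, LF[17]=C('A')+3=1+3=4
L[18]='B': occ=5, LF[18]=C('B')+5=5+5=10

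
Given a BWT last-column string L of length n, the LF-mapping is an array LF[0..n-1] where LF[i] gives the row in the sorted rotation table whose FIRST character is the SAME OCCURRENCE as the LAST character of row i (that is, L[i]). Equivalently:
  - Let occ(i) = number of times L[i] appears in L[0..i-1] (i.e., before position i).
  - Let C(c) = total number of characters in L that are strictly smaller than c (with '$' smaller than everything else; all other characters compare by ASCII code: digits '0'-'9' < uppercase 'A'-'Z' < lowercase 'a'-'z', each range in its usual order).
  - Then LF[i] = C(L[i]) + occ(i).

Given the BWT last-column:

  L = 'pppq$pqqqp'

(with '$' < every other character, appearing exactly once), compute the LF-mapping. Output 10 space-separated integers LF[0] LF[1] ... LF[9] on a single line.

Answer: 1 2 3 6 0 4 7 8 9 5

Derivation:
Char counts: '$':1, 'p':5, 'q':4
C (first-col start): C('$')=0, C('p')=1, C('q')=6
L[0]='p': occ=0, LF[0]=C('p')+0=1+0=1
L[1]='p': occ=1, LF[1]=C('p')+1=1+1=2
L[2]='p': occ=2, LF[2]=C('p')+2=1+2=3
L[3]='q': occ=0, LF[3]=C('q')+0=6+0=6
L[4]='$': occ=0, LF[4]=C('$')+0=0+0=0
L[5]='p': occ=3, LF[5]=C('p')+3=1+3=4
L[6]='q': occ=1, LF[6]=C('q')+1=6+1=7
L[7]='q': occ=2, LF[7]=C('q')+2=6+2=8
L[8]='q': occ=3, LF[8]=C('q')+3=6+3=9
L[9]='p': occ=4, LF[9]=C('p')+4=1+4=5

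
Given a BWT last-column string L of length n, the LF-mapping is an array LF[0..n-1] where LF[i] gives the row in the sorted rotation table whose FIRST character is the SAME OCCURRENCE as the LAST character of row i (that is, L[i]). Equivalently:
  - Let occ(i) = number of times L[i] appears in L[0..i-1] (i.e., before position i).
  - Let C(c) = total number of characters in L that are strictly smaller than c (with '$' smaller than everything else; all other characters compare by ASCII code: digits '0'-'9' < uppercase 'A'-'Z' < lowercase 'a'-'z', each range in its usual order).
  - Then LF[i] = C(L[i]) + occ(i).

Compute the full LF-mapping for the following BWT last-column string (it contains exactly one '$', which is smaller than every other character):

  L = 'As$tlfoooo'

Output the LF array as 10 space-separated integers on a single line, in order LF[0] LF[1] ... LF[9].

Char counts: '$':1, 'A':1, 'f':1, 'l':1, 'o':4, 's':1, 't':1
C (first-col start): C('$')=0, C('A')=1, C('f')=2, C('l')=3, C('o')=4, C('s')=8, C('t')=9
L[0]='A': occ=0, LF[0]=C('A')+0=1+0=1
L[1]='s': occ=0, LF[1]=C('s')+0=8+0=8
L[2]='$': occ=0, LF[2]=C('$')+0=0+0=0
L[3]='t': occ=0, LF[3]=C('t')+0=9+0=9
L[4]='l': occ=0, LF[4]=C('l')+0=3+0=3
L[5]='f': occ=0, LF[5]=C('f')+0=2+0=2
L[6]='o': occ=0, LF[6]=C('o')+0=4+0=4
L[7]='o': occ=1, LF[7]=C('o')+1=4+1=5
L[8]='o': occ=2, LF[8]=C('o')+2=4+2=6
L[9]='o': occ=3, LF[9]=C('o')+3=4+3=7

Answer: 1 8 0 9 3 2 4 5 6 7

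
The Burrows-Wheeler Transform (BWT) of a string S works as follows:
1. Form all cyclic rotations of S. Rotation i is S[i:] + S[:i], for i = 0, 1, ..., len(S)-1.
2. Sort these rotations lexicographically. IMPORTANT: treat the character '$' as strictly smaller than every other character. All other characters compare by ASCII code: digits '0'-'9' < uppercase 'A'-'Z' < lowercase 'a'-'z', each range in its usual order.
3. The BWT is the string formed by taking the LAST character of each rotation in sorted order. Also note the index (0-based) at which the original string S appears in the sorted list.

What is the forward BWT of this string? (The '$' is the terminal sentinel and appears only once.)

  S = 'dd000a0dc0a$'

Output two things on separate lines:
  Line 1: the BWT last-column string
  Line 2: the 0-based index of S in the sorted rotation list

All 12 rotations (rotation i = S[i:]+S[:i]):
  rot[0] = dd000a0dc0a$
  rot[1] = d000a0dc0a$d
  rot[2] = 000a0dc0a$dd
  rot[3] = 00a0dc0a$dd0
  rot[4] = 0a0dc0a$dd00
  rot[5] = a0dc0a$dd000
  rot[6] = 0dc0a$dd000a
  rot[7] = dc0a$dd000a0
  rot[8] = c0a$dd000a0d
  rot[9] = 0a$dd000a0dc
  rot[10] = a$dd000a0dc0
  rot[11] = $dd000a0dc0a
Sorted (with $ < everything):
  sorted[0] = $dd000a0dc0a  (last char: 'a')
  sorted[1] = 000a0dc0a$dd  (last char: 'd')
  sorted[2] = 00a0dc0a$dd0  (last char: '0')
  sorted[3] = 0a$dd000a0dc  (last char: 'c')
  sorted[4] = 0a0dc0a$dd00  (last char: '0')
  sorted[5] = 0dc0a$dd000a  (last char: 'a')
  sorted[6] = a$dd000a0dc0  (last char: '0')
  sorted[7] = a0dc0a$dd000  (last char: '0')
  sorted[8] = c0a$dd000a0d  (last char: 'd')
  sorted[9] = d000a0dc0a$d  (last char: 'd')
  sorted[10] = dc0a$dd000a0  (last char: '0')
  sorted[11] = dd000a0dc0a$  (last char: '$')
Last column: ad0c0a00dd0$
Original string S is at sorted index 11

Answer: ad0c0a00dd0$
11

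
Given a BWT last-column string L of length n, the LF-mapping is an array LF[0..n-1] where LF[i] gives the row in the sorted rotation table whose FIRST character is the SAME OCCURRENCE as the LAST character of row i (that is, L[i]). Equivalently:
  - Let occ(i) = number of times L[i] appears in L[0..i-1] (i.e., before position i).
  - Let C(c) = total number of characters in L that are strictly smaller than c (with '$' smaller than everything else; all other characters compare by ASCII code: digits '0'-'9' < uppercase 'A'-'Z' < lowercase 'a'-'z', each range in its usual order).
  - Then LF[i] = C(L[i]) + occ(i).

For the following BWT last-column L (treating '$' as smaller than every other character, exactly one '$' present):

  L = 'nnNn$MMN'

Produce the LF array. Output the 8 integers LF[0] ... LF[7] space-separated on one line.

Answer: 5 6 3 7 0 1 2 4

Derivation:
Char counts: '$':1, 'M':2, 'N':2, 'n':3
C (first-col start): C('$')=0, C('M')=1, C('N')=3, C('n')=5
L[0]='n': occ=0, LF[0]=C('n')+0=5+0=5
L[1]='n': occ=1, LF[1]=C('n')+1=5+1=6
L[2]='N': occ=0, LF[2]=C('N')+0=3+0=3
L[3]='n': occ=2, LF[3]=C('n')+2=5+2=7
L[4]='$': occ=0, LF[4]=C('$')+0=0+0=0
L[5]='M': occ=0, LF[5]=C('M')+0=1+0=1
L[6]='M': occ=1, LF[6]=C('M')+1=1+1=2
L[7]='N': occ=1, LF[7]=C('N')+1=3+1=4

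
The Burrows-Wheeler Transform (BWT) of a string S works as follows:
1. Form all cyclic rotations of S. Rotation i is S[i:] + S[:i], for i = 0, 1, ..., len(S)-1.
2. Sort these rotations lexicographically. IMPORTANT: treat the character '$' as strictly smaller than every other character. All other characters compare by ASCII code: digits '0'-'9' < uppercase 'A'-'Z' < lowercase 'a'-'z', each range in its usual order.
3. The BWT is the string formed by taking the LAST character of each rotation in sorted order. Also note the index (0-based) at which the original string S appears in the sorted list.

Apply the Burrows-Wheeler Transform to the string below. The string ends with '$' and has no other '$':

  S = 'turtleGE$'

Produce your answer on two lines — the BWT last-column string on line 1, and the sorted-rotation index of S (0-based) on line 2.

All 9 rotations (rotation i = S[i:]+S[:i]):
  rot[0] = turtleGE$
  rot[1] = urtleGE$t
  rot[2] = rtleGE$tu
  rot[3] = tleGE$tur
  rot[4] = leGE$turt
  rot[5] = eGE$turtl
  rot[6] = GE$turtle
  rot[7] = E$turtleG
  rot[8] = $turtleGE
Sorted (with $ < everything):
  sorted[0] = $turtleGE  (last char: 'E')
  sorted[1] = E$turtleG  (last char: 'G')
  sorted[2] = GE$turtle  (last char: 'e')
  sorted[3] = eGE$turtl  (last char: 'l')
  sorted[4] = leGE$turt  (last char: 't')
  sorted[5] = rtleGE$tu  (last char: 'u')
  sorted[6] = tleGE$tur  (last char: 'r')
  sorted[7] = turtleGE$  (last char: '$')
  sorted[8] = urtleGE$t  (last char: 't')
Last column: EGeltur$t
Original string S is at sorted index 7

Answer: EGeltur$t
7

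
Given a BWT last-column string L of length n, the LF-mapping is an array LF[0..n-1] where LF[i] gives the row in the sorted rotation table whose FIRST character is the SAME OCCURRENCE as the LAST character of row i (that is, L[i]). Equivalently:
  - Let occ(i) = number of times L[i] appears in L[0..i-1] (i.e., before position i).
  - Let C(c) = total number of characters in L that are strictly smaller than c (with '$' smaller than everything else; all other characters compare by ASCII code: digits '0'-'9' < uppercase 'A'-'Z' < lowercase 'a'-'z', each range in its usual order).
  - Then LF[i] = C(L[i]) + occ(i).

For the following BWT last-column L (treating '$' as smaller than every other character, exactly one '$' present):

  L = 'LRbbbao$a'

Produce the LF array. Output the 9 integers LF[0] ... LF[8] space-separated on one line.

Answer: 1 2 5 6 7 3 8 0 4

Derivation:
Char counts: '$':1, 'L':1, 'R':1, 'a':2, 'b':3, 'o':1
C (first-col start): C('$')=0, C('L')=1, C('R')=2, C('a')=3, C('b')=5, C('o')=8
L[0]='L': occ=0, LF[0]=C('L')+0=1+0=1
L[1]='R': occ=0, LF[1]=C('R')+0=2+0=2
L[2]='b': occ=0, LF[2]=C('b')+0=5+0=5
L[3]='b': occ=1, LF[3]=C('b')+1=5+1=6
L[4]='b': occ=2, LF[4]=C('b')+2=5+2=7
L[5]='a': occ=0, LF[5]=C('a')+0=3+0=3
L[6]='o': occ=0, LF[6]=C('o')+0=8+0=8
L[7]='$': occ=0, LF[7]=C('$')+0=0+0=0
L[8]='a': occ=1, LF[8]=C('a')+1=3+1=4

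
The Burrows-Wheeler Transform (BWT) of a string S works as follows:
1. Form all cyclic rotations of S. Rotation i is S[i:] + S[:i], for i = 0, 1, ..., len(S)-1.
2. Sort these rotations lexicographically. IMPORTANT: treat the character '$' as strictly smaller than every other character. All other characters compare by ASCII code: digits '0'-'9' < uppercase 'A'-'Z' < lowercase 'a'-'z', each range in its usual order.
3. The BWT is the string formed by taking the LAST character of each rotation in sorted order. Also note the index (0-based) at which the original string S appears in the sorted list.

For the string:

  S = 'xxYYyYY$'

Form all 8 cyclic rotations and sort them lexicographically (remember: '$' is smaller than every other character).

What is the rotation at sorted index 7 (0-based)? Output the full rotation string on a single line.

All 8 rotations (rotation i = S[i:]+S[:i]):
  rot[0] = xxYYyYY$
  rot[1] = xYYyYY$x
  rot[2] = YYyYY$xx
  rot[3] = YyYY$xxY
  rot[4] = yYY$xxYY
  rot[5] = YY$xxYYy
  rot[6] = Y$xxYYyY
  rot[7] = $xxYYyYY
Sorted (with $ < everything):
  sorted[0] = $xxYYyYY
  sorted[1] = Y$xxYYyY
  sorted[2] = YY$xxYYy
  sorted[3] = YYyYY$xx
  sorted[4] = YyYY$xxY
  sorted[5] = xYYyYY$x
  sorted[6] = xxYYyYY$
  sorted[7] = yYY$xxYY
sorted[7] = yYY$xxYY

Answer: yYY$xxYY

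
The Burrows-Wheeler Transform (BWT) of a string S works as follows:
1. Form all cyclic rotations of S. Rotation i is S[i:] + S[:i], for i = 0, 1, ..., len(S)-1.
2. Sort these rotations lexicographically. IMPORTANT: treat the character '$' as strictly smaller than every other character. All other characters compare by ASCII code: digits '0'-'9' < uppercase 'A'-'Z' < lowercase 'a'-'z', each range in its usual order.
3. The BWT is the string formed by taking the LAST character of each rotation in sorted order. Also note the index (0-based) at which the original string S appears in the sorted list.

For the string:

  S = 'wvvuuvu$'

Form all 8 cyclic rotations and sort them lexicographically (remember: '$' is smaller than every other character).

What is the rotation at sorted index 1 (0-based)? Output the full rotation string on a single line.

Answer: u$wvvuuv

Derivation:
All 8 rotations (rotation i = S[i:]+S[:i]):
  rot[0] = wvvuuvu$
  rot[1] = vvuuvu$w
  rot[2] = vuuvu$wv
  rot[3] = uuvu$wvv
  rot[4] = uvu$wvvu
  rot[5] = vu$wvvuu
  rot[6] = u$wvvuuv
  rot[7] = $wvvuuvu
Sorted (with $ < everything):
  sorted[0] = $wvvuuvu
  sorted[1] = u$wvvuuv
  sorted[2] = uuvu$wvv
  sorted[3] = uvu$wvvu
  sorted[4] = vu$wvvuu
  sorted[5] = vuuvu$wv
  sorted[6] = vvuuvu$w
  sorted[7] = wvvuuvu$
sorted[1] = u$wvvuuv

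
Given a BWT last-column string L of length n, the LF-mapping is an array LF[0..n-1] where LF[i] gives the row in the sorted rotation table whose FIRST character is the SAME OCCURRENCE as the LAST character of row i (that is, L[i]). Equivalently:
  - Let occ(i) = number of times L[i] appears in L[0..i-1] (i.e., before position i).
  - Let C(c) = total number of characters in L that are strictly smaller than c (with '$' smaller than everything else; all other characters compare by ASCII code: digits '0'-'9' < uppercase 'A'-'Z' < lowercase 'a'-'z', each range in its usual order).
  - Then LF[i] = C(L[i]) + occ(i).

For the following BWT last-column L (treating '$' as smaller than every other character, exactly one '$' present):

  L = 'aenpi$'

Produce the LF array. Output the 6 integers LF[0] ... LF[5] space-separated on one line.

Char counts: '$':1, 'a':1, 'e':1, 'i':1, 'n':1, 'p':1
C (first-col start): C('$')=0, C('a')=1, C('e')=2, C('i')=3, C('n')=4, C('p')=5
L[0]='a': occ=0, LF[0]=C('a')+0=1+0=1
L[1]='e': occ=0, LF[1]=C('e')+0=2+0=2
L[2]='n': occ=0, LF[2]=C('n')+0=4+0=4
L[3]='p': occ=0, LF[3]=C('p')+0=5+0=5
L[4]='i': occ=0, LF[4]=C('i')+0=3+0=3
L[5]='$': occ=0, LF[5]=C('$')+0=0+0=0

Answer: 1 2 4 5 3 0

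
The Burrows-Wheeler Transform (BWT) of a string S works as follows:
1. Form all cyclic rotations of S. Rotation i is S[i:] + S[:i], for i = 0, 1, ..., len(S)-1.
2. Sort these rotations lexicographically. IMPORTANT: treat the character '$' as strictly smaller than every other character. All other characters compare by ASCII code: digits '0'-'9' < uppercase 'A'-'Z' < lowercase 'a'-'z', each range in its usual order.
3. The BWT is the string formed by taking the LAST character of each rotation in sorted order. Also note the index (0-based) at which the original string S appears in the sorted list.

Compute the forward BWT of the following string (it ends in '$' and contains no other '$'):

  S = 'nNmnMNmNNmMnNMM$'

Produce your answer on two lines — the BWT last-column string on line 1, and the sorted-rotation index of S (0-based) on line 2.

All 16 rotations (rotation i = S[i:]+S[:i]):
  rot[0] = nNmnMNmNNmMnNMM$
  rot[1] = NmnMNmNNmMnNMM$n
  rot[2] = mnMNmNNmMnNMM$nN
  rot[3] = nMNmNNmMnNMM$nNm
  rot[4] = MNmNNmMnNMM$nNmn
  rot[5] = NmNNmMnNMM$nNmnM
  rot[6] = mNNmMnNMM$nNmnMN
  rot[7] = NNmMnNMM$nNmnMNm
  rot[8] = NmMnNMM$nNmnMNmN
  rot[9] = mMnNMM$nNmnMNmNN
  rot[10] = MnNMM$nNmnMNmNNm
  rot[11] = nNMM$nNmnMNmNNmM
  rot[12] = NMM$nNmnMNmNNmMn
  rot[13] = MM$nNmnMNmNNmMnN
  rot[14] = M$nNmnMNmNNmMnNM
  rot[15] = $nNmnMNmNNmMnNMM
Sorted (with $ < everything):
  sorted[0] = $nNmnMNmNNmMnNMM  (last char: 'M')
  sorted[1] = M$nNmnMNmNNmMnNM  (last char: 'M')
  sorted[2] = MM$nNmnMNmNNmMnN  (last char: 'N')
  sorted[3] = MNmNNmMnNMM$nNmn  (last char: 'n')
  sorted[4] = MnNMM$nNmnMNmNNm  (last char: 'm')
  sorted[5] = NMM$nNmnMNmNNmMn  (last char: 'n')
  sorted[6] = NNmMnNMM$nNmnMNm  (last char: 'm')
  sorted[7] = NmMnNMM$nNmnMNmN  (last char: 'N')
  sorted[8] = NmNNmMnNMM$nNmnM  (last char: 'M')
  sorted[9] = NmnMNmNNmMnNMM$n  (last char: 'n')
  sorted[10] = mMnNMM$nNmnMNmNN  (last char: 'N')
  sorted[11] = mNNmMnNMM$nNmnMN  (last char: 'N')
  sorted[12] = mnMNmNNmMnNMM$nN  (last char: 'N')
  sorted[13] = nMNmNNmMnNMM$nNm  (last char: 'm')
  sorted[14] = nNMM$nNmnMNmNNmM  (last char: 'M')
  sorted[15] = nNmnMNmNNmMnNMM$  (last char: '$')
Last column: MMNnmnmNMnNNNmM$
Original string S is at sorted index 15

Answer: MMNnmnmNMnNNNmM$
15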